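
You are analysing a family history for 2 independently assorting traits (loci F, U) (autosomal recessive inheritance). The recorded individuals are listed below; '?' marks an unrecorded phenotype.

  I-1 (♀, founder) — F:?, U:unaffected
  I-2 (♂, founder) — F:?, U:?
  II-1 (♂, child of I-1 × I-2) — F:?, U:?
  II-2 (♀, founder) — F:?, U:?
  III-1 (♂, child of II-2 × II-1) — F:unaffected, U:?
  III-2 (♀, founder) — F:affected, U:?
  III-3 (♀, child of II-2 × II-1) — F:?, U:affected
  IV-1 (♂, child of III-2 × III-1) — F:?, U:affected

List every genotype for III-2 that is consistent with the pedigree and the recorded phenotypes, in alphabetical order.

III-2 ∈ {ff Uu, ff uu}

F/I-1 ? ·: FF|Ff|ff
F/I-2 ? ·: FF|Ff|ff
F/II-1 ? I-1×I-2: FF|Ff|ff
F/II-2 ? ·: FF|Ff|ff
F/III-1 un II-2×II-1: FF|Ff
F/III-2 aff ·: ff
F/III-3 ? II-2×II-1: FF|Ff|ff
F/IV-1 ? III-2×III-1: Ff|ff
⇒ F over [I-1,I-2,II-1,II-2,III-1,III-2,III-3,IV-1]: 193 consistent
U/I-1 un ·: UU|Uu
U/I-2 ? ·: UU|Uu|uu
U/II-1 ? I-1×I-2: Uu|uu
U/II-2 ? ·: Uu|uu
U/III-1 ? II-2×II-1: Uu|uu
U/III-2 ? ·: Uu|uu
U/III-3 aff II-2×II-1: uu
U/IV-1 aff III-2×III-1: uu
⇒ U over [I-1,I-2,II-1,II-2,III-1,III-2,III-3,IV-1]: 52 consistent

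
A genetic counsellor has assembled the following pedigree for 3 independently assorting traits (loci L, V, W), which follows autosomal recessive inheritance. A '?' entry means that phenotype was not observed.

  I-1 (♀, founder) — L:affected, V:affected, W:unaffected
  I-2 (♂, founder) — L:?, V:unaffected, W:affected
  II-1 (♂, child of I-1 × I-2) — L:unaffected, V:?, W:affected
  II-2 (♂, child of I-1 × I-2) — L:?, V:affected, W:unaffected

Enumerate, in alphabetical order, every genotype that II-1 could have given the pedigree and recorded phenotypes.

II-1 ∈ {Ll Vv ww, Ll vv ww}

L/I-1 aff ·: ll
L/I-2 ? ·: LL|Ll
L/II-1 un I-1×I-2: Ll
L/II-2 ? I-1×I-2: Ll|ll
⇒ L over [I-1,I-2,II-1,II-2]: 3 consistent
V/I-1 aff ·: vv
V/I-2 un ·: Vv
V/II-1 ? I-1×I-2: Vv|vv
V/II-2 aff I-1×I-2: vv
⇒ V over [I-1,I-2,II-1,II-2]: 2 consistent
W/I-1 un ·: Ww
W/I-2 aff ·: ww
W/II-1 aff I-1×I-2: ww
W/II-2 un I-1×I-2: Ww
⇒ W over [I-1,I-2,II-1,II-2]: 1 consistent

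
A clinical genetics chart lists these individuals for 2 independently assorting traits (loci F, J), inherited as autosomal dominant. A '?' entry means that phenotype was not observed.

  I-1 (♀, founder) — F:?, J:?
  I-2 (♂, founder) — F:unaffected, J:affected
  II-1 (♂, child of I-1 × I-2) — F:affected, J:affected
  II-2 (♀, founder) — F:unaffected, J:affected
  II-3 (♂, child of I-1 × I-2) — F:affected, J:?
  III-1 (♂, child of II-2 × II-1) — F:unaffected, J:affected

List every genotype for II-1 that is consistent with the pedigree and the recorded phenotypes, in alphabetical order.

II-1 ∈ {Ff JJ, Ff Jj}

F/I-1 ? ·: Ff|FF
F/I-2 un ·: ff
F/II-1 aff I-1×I-2: Ff
F/II-2 un ·: ff
F/II-3 aff I-1×I-2: Ff
F/III-1 un II-2×II-1: ff
⇒ F over [I-1,I-2,II-1,II-2,II-3,III-1]: 2 consistent
J/I-1 ? ·: jj|Jj|JJ
J/I-2 aff ·: Jj|JJ
J/II-1 aff I-1×I-2: Jj|JJ
J/II-2 aff ·: Jj|JJ
J/II-3 ? I-1×I-2: jj|Jj|JJ
J/III-1 aff II-2×II-1: Jj|JJ
⇒ J over [I-1,I-2,II-1,II-2,II-3,III-1]: 64 consistent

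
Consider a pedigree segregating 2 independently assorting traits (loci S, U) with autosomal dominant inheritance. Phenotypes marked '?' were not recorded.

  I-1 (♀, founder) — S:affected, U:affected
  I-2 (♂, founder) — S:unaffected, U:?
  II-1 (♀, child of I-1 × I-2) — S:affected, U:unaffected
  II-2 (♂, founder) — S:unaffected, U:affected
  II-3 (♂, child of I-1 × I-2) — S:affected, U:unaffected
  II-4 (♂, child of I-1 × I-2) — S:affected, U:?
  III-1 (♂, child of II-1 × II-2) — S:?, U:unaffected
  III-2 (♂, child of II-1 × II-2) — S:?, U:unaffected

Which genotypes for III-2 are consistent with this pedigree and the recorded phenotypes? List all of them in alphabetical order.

III-2 ∈ {Ss uu, ss uu}

S/I-1 aff ·: Ss|SS
S/I-2 un ·: ss
S/II-1 aff I-1×I-2: Ss
S/II-2 un ·: ss
S/II-3 aff I-1×I-2: Ss
S/II-4 aff I-1×I-2: Ss
S/III-1 ? II-1×II-2: ss|Ss
S/III-2 ? II-1×II-2: ss|Ss
⇒ S over [I-1,I-2,II-1,II-2,II-3,II-4,III-1,III-2]: 8 consistent
U/I-1 aff ·: Uu
U/I-2 ? ·: uu|Uu
U/II-1 un I-1×I-2: uu
U/II-2 aff ·: Uu
U/II-3 un I-1×I-2: uu
U/II-4 ? I-1×I-2: uu|Uu|UU
U/III-1 un II-1×II-2: uu
U/III-2 un II-1×II-2: uu
⇒ U over [I-1,I-2,II-1,II-2,II-3,II-4,III-1,III-2]: 5 consistent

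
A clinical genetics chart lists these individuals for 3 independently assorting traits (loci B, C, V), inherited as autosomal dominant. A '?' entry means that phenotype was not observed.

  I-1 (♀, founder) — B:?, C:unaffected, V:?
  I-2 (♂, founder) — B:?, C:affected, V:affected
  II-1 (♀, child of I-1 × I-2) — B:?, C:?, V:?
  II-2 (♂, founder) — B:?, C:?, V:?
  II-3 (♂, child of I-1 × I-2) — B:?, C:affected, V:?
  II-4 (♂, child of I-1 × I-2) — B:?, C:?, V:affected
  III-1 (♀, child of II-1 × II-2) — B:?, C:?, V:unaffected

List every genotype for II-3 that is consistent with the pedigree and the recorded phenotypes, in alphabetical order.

B/I-1 ? ·: bb|Bb|BB
B/I-2 ? ·: bb|Bb|BB
B/II-1 ? I-1×I-2: bb|Bb|BB
B/II-2 ? ·: bb|Bb|BB
B/II-3 ? I-1×I-2: bb|Bb|BB
B/II-4 ? I-1×I-2: bb|Bb|BB
B/III-1 ? II-1×II-2: bb|Bb|BB
⇒ B over [I-1,I-2,II-1,II-2,II-3,II-4,III-1]: 333 consistent
C/I-1 un ·: cc
C/I-2 aff ·: Cc|CC
C/II-1 ? I-1×I-2: cc|Cc
C/II-2 ? ·: cc|Cc|CC
C/II-3 aff I-1×I-2: Cc
C/II-4 ? I-1×I-2: cc|Cc
C/III-1 ? II-1×II-2: cc|Cc|CC
⇒ C over [I-1,I-2,II-1,II-2,II-3,II-4,III-1]: 29 consistent
V/I-1 ? ·: vv|Vv|VV
V/I-2 aff ·: Vv|VV
V/II-1 ? I-1×I-2: vv|Vv
V/II-2 ? ·: vv|Vv
V/II-3 ? I-1×I-2: vv|Vv|VV
V/II-4 aff I-1×I-2: Vv|VV
V/III-1 un II-1×II-2: vv
⇒ V over [I-1,I-2,II-1,II-2,II-3,II-4,III-1]: 50 consistent

II-3 ∈ {BB Cc VV, BB Cc Vv, BB Cc vv, Bb Cc VV, Bb Cc Vv, Bb Cc vv, bb Cc VV, bb Cc Vv, bb Cc vv}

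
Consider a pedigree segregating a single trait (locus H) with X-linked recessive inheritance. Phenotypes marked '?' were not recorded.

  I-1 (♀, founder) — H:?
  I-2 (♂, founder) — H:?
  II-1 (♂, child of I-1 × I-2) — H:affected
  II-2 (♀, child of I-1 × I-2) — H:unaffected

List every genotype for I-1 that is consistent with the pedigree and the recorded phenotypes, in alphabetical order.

H/I-1 ? ·: X^HX^h|X^hX^h
H/I-2 ? ·: X^HY|X^hY
H/II-1 aff I-1×I-2: X^hY
H/II-2 un I-1×I-2: X^HX^H|X^HX^h
⇒ H over [I-1,I-2,II-1,II-2]: 4 consistent

I-1 ∈ {X^HX^h, X^hX^h}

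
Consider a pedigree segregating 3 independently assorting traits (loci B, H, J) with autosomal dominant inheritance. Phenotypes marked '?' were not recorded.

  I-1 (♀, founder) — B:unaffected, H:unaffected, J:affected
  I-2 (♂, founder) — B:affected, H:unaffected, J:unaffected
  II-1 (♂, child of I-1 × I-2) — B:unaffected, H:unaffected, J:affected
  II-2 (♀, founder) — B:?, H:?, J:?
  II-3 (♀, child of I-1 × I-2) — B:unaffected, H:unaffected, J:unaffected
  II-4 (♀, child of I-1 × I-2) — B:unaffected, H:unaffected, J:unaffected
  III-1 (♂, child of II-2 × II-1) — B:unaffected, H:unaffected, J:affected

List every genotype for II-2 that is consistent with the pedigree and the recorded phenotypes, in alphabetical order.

B/I-1 un ·: bb
B/I-2 aff ·: Bb
B/II-1 un I-1×I-2: bb
B/II-2 ? ·: bb|Bb
B/II-3 un I-1×I-2: bb
B/II-4 un I-1×I-2: bb
B/III-1 un II-2×II-1: bb
⇒ B over [I-1,I-2,II-1,II-2,II-3,II-4,III-1]: 2 consistent
H/I-1 un ·: hh
H/I-2 un ·: hh
H/II-1 un I-1×I-2: hh
H/II-2 ? ·: hh|Hh
H/II-3 un I-1×I-2: hh
H/II-4 un I-1×I-2: hh
H/III-1 un II-2×II-1: hh
⇒ H over [I-1,I-2,II-1,II-2,II-3,II-4,III-1]: 2 consistent
J/I-1 aff ·: Jj
J/I-2 un ·: jj
J/II-1 aff I-1×I-2: Jj
J/II-2 ? ·: jj|Jj|JJ
J/II-3 un I-1×I-2: jj
J/II-4 un I-1×I-2: jj
J/III-1 aff II-2×II-1: Jj|JJ
⇒ J over [I-1,I-2,II-1,II-2,II-3,II-4,III-1]: 5 consistent

II-2 ∈ {Bb Hh JJ, Bb Hh Jj, Bb Hh jj, Bb hh JJ, Bb hh Jj, Bb hh jj, bb Hh JJ, bb Hh Jj, bb Hh jj, bb hh JJ, bb hh Jj, bb hh jj}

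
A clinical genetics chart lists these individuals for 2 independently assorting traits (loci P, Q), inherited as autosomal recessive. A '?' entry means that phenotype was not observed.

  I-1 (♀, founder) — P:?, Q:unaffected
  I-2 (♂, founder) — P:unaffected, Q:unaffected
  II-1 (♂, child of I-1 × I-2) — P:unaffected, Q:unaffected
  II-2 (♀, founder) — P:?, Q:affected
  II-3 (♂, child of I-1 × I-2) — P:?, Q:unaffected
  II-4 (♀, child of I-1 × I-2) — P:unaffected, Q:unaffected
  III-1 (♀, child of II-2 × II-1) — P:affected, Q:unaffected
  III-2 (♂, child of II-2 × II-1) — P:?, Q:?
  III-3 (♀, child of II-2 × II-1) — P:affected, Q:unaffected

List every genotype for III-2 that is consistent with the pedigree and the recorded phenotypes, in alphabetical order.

III-2 ∈ {PP Qq, PP qq, Pp Qq, Pp qq, pp Qq, pp qq}

P/I-1 ? ·: PP|Pp|pp
P/I-2 un ·: PP|Pp
P/II-1 un I-1×I-2: Pp
P/II-2 ? ·: Pp|pp
P/II-3 ? I-1×I-2: PP|Pp|pp
P/II-4 un I-1×I-2: PP|Pp
P/III-1 aff II-2×II-1: pp
P/III-2 ? II-2×II-1: PP|Pp|pp
P/III-3 aff II-2×II-1: pp
⇒ P over [I-1,I-2,II-1,II-2,II-3,II-4,III-1,III-2,III-3]: 85 consistent
Q/I-1 un ·: QQ|Qq
Q/I-2 un ·: QQ|Qq
Q/II-1 un I-1×I-2: QQ|Qq
Q/II-2 aff ·: qq
Q/II-3 un I-1×I-2: QQ|Qq
Q/II-4 un I-1×I-2: QQ|Qq
Q/III-1 un II-2×II-1: Qq
Q/III-2 ? II-2×II-1: Qq|qq
Q/III-3 un II-2×II-1: Qq
⇒ Q over [I-1,I-2,II-1,II-2,II-3,II-4,III-1,III-2,III-3]: 37 consistent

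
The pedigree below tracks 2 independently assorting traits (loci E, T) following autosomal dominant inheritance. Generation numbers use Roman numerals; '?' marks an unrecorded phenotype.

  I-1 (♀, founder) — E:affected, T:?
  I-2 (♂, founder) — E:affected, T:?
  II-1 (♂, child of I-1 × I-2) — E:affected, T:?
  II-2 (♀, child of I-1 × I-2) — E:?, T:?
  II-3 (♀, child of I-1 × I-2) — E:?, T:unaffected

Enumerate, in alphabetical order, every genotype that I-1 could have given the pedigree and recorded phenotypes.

I-1 ∈ {EE Tt, EE tt, Ee Tt, Ee tt}

E/I-1 aff ·: Ee|EE
E/I-2 aff ·: Ee|EE
E/II-1 aff I-1×I-2: Ee|EE
E/II-2 ? I-1×I-2: ee|Ee|EE
E/II-3 ? I-1×I-2: ee|Ee|EE
⇒ E over [I-1,I-2,II-1,II-2,II-3]: 35 consistent
T/I-1 ? ·: tt|Tt
T/I-2 ? ·: tt|Tt
T/II-1 ? I-1×I-2: tt|Tt|TT
T/II-2 ? I-1×I-2: tt|Tt|TT
T/II-3 un I-1×I-2: tt
⇒ T over [I-1,I-2,II-1,II-2,II-3]: 18 consistent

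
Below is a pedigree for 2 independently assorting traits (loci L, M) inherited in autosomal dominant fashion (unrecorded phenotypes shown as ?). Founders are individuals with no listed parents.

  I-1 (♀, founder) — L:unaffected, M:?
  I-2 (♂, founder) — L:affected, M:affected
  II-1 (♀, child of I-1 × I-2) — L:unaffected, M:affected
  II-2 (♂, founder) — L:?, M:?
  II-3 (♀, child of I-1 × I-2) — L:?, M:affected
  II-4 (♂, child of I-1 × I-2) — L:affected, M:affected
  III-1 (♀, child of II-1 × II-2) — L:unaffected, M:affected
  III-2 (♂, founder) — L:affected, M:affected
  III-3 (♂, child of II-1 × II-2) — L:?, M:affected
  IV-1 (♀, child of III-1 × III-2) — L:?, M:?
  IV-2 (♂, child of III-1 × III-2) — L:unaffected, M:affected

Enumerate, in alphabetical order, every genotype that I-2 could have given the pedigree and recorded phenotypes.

I-2 ∈ {Ll MM, Ll Mm}

L/I-1 un ·: ll
L/I-2 aff ·: Ll
L/II-1 un I-1×I-2: ll
L/II-2 ? ·: ll|Ll
L/II-3 ? I-1×I-2: ll|Ll
L/II-4 aff I-1×I-2: Ll
L/III-1 un II-1×II-2: ll
L/III-2 aff ·: Ll
L/III-3 ? II-1×II-2: ll|Ll
L/IV-1 ? III-1×III-2: ll|Ll
L/IV-2 un III-1×III-2: ll
⇒ L over [I-1,I-2,II-1,II-2,II-3,II-4,III-1,III-2,III-3,IV-1,IV-2]: 12 consistent
M/I-1 ? ·: mm|Mm|MM
M/I-2 aff ·: Mm|MM
M/II-1 aff I-1×I-2: Mm|MM
M/II-2 ? ·: mm|Mm|MM
M/II-3 aff I-1×I-2: Mm|MM
M/II-4 aff I-1×I-2: Mm|MM
M/III-1 aff II-1×II-2: Mm|MM
M/III-2 aff ·: Mm|MM
M/III-3 aff II-1×II-2: Mm|MM
M/IV-1 ? III-1×III-2: mm|Mm|MM
M/IV-2 aff III-1×III-2: Mm|MM
⇒ M over [I-1,I-2,II-1,II-2,II-3,II-4,III-1,III-2,III-3,IV-1,IV-2]: 1565 consistent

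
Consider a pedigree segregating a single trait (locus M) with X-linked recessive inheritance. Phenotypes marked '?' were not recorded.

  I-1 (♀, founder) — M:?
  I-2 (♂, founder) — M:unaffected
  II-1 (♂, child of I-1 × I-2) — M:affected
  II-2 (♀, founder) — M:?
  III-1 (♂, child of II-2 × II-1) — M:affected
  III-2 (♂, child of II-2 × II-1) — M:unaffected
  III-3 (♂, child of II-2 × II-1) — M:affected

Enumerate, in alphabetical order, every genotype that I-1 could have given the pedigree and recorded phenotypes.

I-1 ∈ {X^MX^m, X^mX^m}

M/I-1 ? ·: X^MX^m|X^mX^m
M/I-2 un ·: X^MY
M/II-1 aff I-1×I-2: X^mY
M/II-2 ? ·: X^MX^m
M/III-1 aff II-2×II-1: X^mY
M/III-2 un II-2×II-1: X^MY
M/III-3 aff II-2×II-1: X^mY
⇒ M over [I-1,I-2,II-1,II-2,III-1,III-2,III-3]: 2 consistent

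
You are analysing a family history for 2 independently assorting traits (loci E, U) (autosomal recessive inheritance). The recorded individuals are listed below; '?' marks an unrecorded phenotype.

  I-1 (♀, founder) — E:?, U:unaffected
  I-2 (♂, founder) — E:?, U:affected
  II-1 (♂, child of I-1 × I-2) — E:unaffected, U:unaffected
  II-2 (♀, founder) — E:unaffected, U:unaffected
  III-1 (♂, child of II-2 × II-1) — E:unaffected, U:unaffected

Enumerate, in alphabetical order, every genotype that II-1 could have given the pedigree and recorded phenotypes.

II-1 ∈ {EE Uu, Ee Uu}

E/I-1 ? ·: EE|Ee|ee
E/I-2 ? ·: EE|Ee|ee
E/II-1 un I-1×I-2: EE|Ee
E/II-2 un ·: EE|Ee
E/III-1 un II-2×II-1: EE|Ee
⇒ E over [I-1,I-2,II-1,II-2,III-1]: 40 consistent
U/I-1 un ·: UU|Uu
U/I-2 aff ·: uu
U/II-1 un I-1×I-2: Uu
U/II-2 un ·: UU|Uu
U/III-1 un II-2×II-1: UU|Uu
⇒ U over [I-1,I-2,II-1,II-2,III-1]: 8 consistent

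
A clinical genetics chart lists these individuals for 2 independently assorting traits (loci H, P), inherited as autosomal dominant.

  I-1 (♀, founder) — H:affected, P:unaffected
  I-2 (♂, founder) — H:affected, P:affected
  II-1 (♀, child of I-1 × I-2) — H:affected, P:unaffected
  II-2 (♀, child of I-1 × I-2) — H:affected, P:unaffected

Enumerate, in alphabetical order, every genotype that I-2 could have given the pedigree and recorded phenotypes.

H/I-1 aff ·: Hh|HH
H/I-2 aff ·: Hh|HH
H/II-1 aff I-1×I-2: Hh|HH
H/II-2 aff I-1×I-2: Hh|HH
⇒ H over [I-1,I-2,II-1,II-2]: 13 consistent
P/I-1 un ·: pp
P/I-2 aff ·: Pp
P/II-1 un I-1×I-2: pp
P/II-2 un I-1×I-2: pp
⇒ P over [I-1,I-2,II-1,II-2]: 1 consistent

I-2 ∈ {HH Pp, Hh Pp}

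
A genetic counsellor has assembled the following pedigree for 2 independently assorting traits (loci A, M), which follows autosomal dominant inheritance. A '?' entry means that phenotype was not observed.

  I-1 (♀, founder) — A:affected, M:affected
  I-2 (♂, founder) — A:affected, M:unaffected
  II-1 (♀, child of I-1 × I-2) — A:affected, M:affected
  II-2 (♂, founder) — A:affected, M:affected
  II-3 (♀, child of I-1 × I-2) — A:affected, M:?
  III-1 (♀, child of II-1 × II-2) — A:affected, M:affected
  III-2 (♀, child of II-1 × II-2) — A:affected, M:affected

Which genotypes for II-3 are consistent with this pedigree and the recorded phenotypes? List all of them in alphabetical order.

A/I-1 aff ·: Aa|AA
A/I-2 aff ·: Aa|AA
A/II-1 aff I-1×I-2: Aa|AA
A/II-2 aff ·: Aa|AA
A/II-3 aff I-1×I-2: Aa|AA
A/III-1 aff II-1×II-2: Aa|AA
A/III-2 aff II-1×II-2: Aa|AA
⇒ A over [I-1,I-2,II-1,II-2,II-3,III-1,III-2]: 83 consistent
M/I-1 aff ·: Mm|MM
M/I-2 un ·: mm
M/II-1 aff I-1×I-2: Mm
M/II-2 aff ·: Mm|MM
M/II-3 ? I-1×I-2: mm|Mm
M/III-1 aff II-1×II-2: Mm|MM
M/III-2 aff II-1×II-2: Mm|MM
⇒ M over [I-1,I-2,II-1,II-2,II-3,III-1,III-2]: 24 consistent

II-3 ∈ {AA Mm, AA mm, Aa Mm, Aa mm}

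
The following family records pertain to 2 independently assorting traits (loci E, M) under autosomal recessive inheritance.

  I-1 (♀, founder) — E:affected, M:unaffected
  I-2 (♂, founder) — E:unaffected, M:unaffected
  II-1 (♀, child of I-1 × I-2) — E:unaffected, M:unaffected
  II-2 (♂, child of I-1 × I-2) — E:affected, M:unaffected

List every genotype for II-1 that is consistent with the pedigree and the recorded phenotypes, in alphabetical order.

E/I-1 aff ·: ee
E/I-2 un ·: Ee
E/II-1 un I-1×I-2: Ee
E/II-2 aff I-1×I-2: ee
⇒ E over [I-1,I-2,II-1,II-2]: 1 consistent
M/I-1 un ·: MM|Mm
M/I-2 un ·: MM|Mm
M/II-1 un I-1×I-2: MM|Mm
M/II-2 un I-1×I-2: MM|Mm
⇒ M over [I-1,I-2,II-1,II-2]: 13 consistent

II-1 ∈ {Ee MM, Ee Mm}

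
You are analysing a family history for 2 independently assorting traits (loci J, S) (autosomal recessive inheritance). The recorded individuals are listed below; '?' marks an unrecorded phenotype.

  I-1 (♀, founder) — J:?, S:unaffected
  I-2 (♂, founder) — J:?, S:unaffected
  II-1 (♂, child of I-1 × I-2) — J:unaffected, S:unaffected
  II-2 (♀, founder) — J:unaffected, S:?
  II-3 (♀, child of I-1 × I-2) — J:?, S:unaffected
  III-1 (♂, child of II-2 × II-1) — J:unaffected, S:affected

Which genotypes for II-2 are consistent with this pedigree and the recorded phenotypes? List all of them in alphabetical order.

J/I-1 ? ·: JJ|Jj|jj
J/I-2 ? ·: JJ|Jj|jj
J/II-1 un I-1×I-2: JJ|Jj
J/II-2 un ·: JJ|Jj
J/II-3 ? I-1×I-2: JJ|Jj|jj
J/III-1 un II-2×II-1: JJ|Jj
⇒ J over [I-1,I-2,II-1,II-2,II-3,III-1]: 76 consistent
S/I-1 un ·: SS|Ss
S/I-2 un ·: SS|Ss
S/II-1 un I-1×I-2: Ss
S/II-2 ? ·: Ss|ss
S/II-3 un I-1×I-2: SS|Ss
S/III-1 aff II-2×II-1: ss
⇒ S over [I-1,I-2,II-1,II-2,II-3,III-1]: 12 consistent

II-2 ∈ {JJ Ss, JJ ss, Jj Ss, Jj ss}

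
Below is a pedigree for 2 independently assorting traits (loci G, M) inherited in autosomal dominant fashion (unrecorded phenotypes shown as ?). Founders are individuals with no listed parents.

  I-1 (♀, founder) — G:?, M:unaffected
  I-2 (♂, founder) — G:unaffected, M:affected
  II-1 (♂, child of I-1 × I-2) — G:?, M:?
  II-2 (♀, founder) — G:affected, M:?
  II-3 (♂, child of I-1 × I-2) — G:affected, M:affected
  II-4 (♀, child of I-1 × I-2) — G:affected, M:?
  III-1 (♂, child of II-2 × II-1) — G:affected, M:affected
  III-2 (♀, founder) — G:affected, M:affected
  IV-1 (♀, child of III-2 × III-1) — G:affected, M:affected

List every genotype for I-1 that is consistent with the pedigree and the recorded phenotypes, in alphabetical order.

I-1 ∈ {GG mm, Gg mm}

G/I-1 ? ·: Gg|GG
G/I-2 un ·: gg
G/II-1 ? I-1×I-2: gg|Gg
G/II-2 aff ·: Gg|GG
G/II-3 aff I-1×I-2: Gg
G/II-4 aff I-1×I-2: Gg
G/III-1 aff II-2×II-1: Gg|GG
G/III-2 aff ·: Gg|GG
G/IV-1 aff III-2×III-1: Gg|GG
⇒ G over [I-1,I-2,II-1,II-2,II-3,II-4,III-1,III-2,IV-1]: 36 consistent
M/I-1 un ·: mm
M/I-2 aff ·: Mm|MM
M/II-1 ? I-1×I-2: mm|Mm
M/II-2 ? ·: mm|Mm|MM
M/II-3 aff I-1×I-2: Mm
M/II-4 ? I-1×I-2: mm|Mm
M/III-1 aff II-2×II-1: Mm|MM
M/III-2 aff ·: Mm|MM
M/IV-1 aff III-2×III-1: Mm|MM
⇒ M over [I-1,I-2,II-1,II-2,II-3,II-4,III-1,III-2,IV-1]: 70 consistent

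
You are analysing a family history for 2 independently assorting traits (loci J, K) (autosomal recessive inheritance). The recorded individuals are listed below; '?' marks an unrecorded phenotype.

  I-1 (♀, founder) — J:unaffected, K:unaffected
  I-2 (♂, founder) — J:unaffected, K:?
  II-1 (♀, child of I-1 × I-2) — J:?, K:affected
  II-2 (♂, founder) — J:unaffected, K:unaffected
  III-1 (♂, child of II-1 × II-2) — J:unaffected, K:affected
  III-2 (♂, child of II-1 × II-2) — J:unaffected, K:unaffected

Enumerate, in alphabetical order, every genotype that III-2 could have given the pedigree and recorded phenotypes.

III-2 ∈ {JJ Kk, Jj Kk}

J/I-1 un ·: JJ|Jj
J/I-2 un ·: JJ|Jj
J/II-1 ? I-1×I-2: JJ|Jj|jj
J/II-2 un ·: JJ|Jj
J/III-1 un II-1×II-2: JJ|Jj
J/III-2 un II-1×II-2: JJ|Jj
⇒ J over [I-1,I-2,II-1,II-2,III-1,III-2]: 46 consistent
K/I-1 un ·: Kk
K/I-2 ? ·: Kk|kk
K/II-1 aff I-1×I-2: kk
K/II-2 un ·: Kk
K/III-1 aff II-1×II-2: kk
K/III-2 un II-1×II-2: Kk
⇒ K over [I-1,I-2,II-1,II-2,III-1,III-2]: 2 consistent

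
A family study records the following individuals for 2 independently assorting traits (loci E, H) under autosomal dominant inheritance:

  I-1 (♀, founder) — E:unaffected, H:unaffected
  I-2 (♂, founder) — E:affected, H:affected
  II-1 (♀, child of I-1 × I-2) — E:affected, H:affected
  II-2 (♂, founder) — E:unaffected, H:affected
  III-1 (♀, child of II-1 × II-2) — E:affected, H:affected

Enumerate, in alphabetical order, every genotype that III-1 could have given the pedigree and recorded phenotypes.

E/I-1 un ·: ee
E/I-2 aff ·: Ee|EE
E/II-1 aff I-1×I-2: Ee
E/II-2 un ·: ee
E/III-1 aff II-1×II-2: Ee
⇒ E over [I-1,I-2,II-1,II-2,III-1]: 2 consistent
H/I-1 un ·: hh
H/I-2 aff ·: Hh|HH
H/II-1 aff I-1×I-2: Hh
H/II-2 aff ·: Hh|HH
H/III-1 aff II-1×II-2: Hh|HH
⇒ H over [I-1,I-2,II-1,II-2,III-1]: 8 consistent

III-1 ∈ {Ee HH, Ee Hh}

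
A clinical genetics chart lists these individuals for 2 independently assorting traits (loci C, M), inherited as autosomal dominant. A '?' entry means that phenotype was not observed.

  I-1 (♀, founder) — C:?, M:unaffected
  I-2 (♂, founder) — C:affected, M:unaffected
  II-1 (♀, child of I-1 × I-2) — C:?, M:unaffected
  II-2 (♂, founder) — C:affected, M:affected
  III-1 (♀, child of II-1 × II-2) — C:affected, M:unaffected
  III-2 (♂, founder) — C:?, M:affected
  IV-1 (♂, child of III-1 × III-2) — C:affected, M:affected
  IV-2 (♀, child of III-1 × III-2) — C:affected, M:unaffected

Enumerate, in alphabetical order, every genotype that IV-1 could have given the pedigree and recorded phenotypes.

IV-1 ∈ {CC Mm, Cc Mm}

C/I-1 ? ·: cc|Cc|CC
C/I-2 aff ·: Cc|CC
C/II-1 ? I-1×I-2: cc|Cc|CC
C/II-2 aff ·: Cc|CC
C/III-1 aff II-1×II-2: Cc|CC
C/III-2 ? ·: cc|Cc|CC
C/IV-1 aff III-1×III-2: Cc|CC
C/IV-2 aff III-1×III-2: Cc|CC
⇒ C over [I-1,I-2,II-1,II-2,III-1,III-2,IV-1,IV-2]: 270 consistent
M/I-1 un ·: mm
M/I-2 un ·: mm
M/II-1 un I-1×I-2: mm
M/II-2 aff ·: Mm
M/III-1 un II-1×II-2: mm
M/III-2 aff ·: Mm
M/IV-1 aff III-1×III-2: Mm
M/IV-2 un III-1×III-2: mm
⇒ M over [I-1,I-2,II-1,II-2,III-1,III-2,IV-1,IV-2]: 1 consistent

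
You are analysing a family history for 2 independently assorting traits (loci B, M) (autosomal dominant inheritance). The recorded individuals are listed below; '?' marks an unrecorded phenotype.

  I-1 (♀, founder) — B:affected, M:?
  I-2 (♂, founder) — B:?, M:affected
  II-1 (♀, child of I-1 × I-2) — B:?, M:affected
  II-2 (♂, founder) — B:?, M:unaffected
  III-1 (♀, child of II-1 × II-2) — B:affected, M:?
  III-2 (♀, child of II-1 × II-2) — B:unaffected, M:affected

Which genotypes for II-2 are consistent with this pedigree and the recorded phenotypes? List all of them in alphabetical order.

II-2 ∈ {Bb mm, bb mm}

B/I-1 aff ·: Bb|BB
B/I-2 ? ·: bb|Bb|BB
B/II-1 ? I-1×I-2: bb|Bb
B/II-2 ? ·: bb|Bb
B/III-1 aff II-1×II-2: Bb|BB
B/III-2 un II-1×II-2: bb
⇒ B over [I-1,I-2,II-1,II-2,III-1,III-2]: 17 consistent
M/I-1 ? ·: mm|Mm|MM
M/I-2 aff ·: Mm|MM
M/II-1 aff I-1×I-2: Mm|MM
M/II-2 un ·: mm
M/III-1 ? II-1×II-2: mm|Mm
M/III-2 aff II-1×II-2: Mm
⇒ M over [I-1,I-2,II-1,II-2,III-1,III-2]: 14 consistent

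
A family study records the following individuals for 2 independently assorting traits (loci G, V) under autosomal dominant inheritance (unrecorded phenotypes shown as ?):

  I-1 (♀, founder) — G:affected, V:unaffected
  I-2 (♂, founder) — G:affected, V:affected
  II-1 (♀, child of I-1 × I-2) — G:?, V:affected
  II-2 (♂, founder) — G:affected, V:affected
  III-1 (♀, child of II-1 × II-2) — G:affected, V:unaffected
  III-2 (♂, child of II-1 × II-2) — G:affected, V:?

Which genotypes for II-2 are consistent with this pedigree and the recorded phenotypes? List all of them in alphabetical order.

II-2 ∈ {GG Vv, Gg Vv}

G/I-1 aff ·: Gg|GG
G/I-2 aff ·: Gg|GG
G/II-1 ? I-1×I-2: gg|Gg|GG
G/II-2 aff ·: Gg|GG
G/III-1 aff II-1×II-2: Gg|GG
G/III-2 aff II-1×II-2: Gg|GG
⇒ G over [I-1,I-2,II-1,II-2,III-1,III-2]: 46 consistent
V/I-1 un ·: vv
V/I-2 aff ·: Vv|VV
V/II-1 aff I-1×I-2: Vv
V/II-2 aff ·: Vv
V/III-1 un II-1×II-2: vv
V/III-2 ? II-1×II-2: vv|Vv|VV
⇒ V over [I-1,I-2,II-1,II-2,III-1,III-2]: 6 consistent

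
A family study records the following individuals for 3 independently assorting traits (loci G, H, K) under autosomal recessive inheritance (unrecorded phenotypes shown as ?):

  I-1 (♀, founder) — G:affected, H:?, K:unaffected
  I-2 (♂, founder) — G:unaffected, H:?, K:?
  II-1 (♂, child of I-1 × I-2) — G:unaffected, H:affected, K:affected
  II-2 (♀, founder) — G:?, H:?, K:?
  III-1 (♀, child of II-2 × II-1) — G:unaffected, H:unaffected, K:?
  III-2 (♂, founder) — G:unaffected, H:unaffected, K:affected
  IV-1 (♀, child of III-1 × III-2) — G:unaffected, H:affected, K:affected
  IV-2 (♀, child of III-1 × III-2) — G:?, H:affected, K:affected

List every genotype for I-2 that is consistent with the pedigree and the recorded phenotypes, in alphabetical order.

I-2 ∈ {GG Hh Kk, GG Hh kk, GG hh Kk, GG hh kk, Gg Hh Kk, Gg Hh kk, Gg hh Kk, Gg hh kk}

G/I-1 aff ·: gg
G/I-2 un ·: GG|Gg
G/II-1 un I-1×I-2: Gg
G/II-2 ? ·: GG|Gg|gg
G/III-1 un II-2×II-1: GG|Gg
G/III-2 un ·: GG|Gg
G/IV-1 un III-1×III-2: GG|Gg
G/IV-2 ? III-1×III-2: GG|Gg|gg
⇒ G over [I-1,I-2,II-1,II-2,III-1,III-2,IV-1,IV-2]: 80 consistent
H/I-1 ? ·: Hh|hh
H/I-2 ? ·: Hh|hh
H/II-1 aff I-1×I-2: hh
H/II-2 ? ·: HH|Hh
H/III-1 un II-2×II-1: Hh
H/III-2 un ·: Hh
H/IV-1 aff III-1×III-2: hh
H/IV-2 aff III-1×III-2: hh
⇒ H over [I-1,I-2,II-1,II-2,III-1,III-2,IV-1,IV-2]: 8 consistent
K/I-1 un ·: Kk
K/I-2 ? ·: Kk|kk
K/II-1 aff I-1×I-2: kk
K/II-2 ? ·: KK|Kk|kk
K/III-1 ? II-2×II-1: Kk|kk
K/III-2 aff ·: kk
K/IV-1 aff III-1×III-2: kk
K/IV-2 aff III-1×III-2: kk
⇒ K over [I-1,I-2,II-1,II-2,III-1,III-2,IV-1,IV-2]: 8 consistent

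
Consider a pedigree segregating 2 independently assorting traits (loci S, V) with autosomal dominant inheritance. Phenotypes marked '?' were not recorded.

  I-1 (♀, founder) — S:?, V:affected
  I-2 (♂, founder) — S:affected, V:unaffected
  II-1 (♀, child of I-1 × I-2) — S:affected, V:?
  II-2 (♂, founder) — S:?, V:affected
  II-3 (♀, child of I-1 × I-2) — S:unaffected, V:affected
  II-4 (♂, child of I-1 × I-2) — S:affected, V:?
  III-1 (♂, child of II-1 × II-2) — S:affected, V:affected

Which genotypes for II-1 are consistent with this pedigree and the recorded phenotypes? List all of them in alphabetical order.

S/I-1 ? ·: ss|Ss
S/I-2 aff ·: Ss
S/II-1 aff I-1×I-2: Ss|SS
S/II-2 ? ·: ss|Ss|SS
S/II-3 un I-1×I-2: ss
S/II-4 aff I-1×I-2: Ss|SS
S/III-1 aff II-1×II-2: Ss|SS
⇒ S over [I-1,I-2,II-1,II-2,II-3,II-4,III-1]: 23 consistent
V/I-1 aff ·: Vv|VV
V/I-2 un ·: vv
V/II-1 ? I-1×I-2: vv|Vv
V/II-2 aff ·: Vv|VV
V/II-3 aff I-1×I-2: Vv
V/II-4 ? I-1×I-2: vv|Vv
V/III-1 aff II-1×II-2: Vv|VV
⇒ V over [I-1,I-2,II-1,II-2,II-3,II-4,III-1]: 16 consistent

II-1 ∈ {SS Vv, SS vv, Ss Vv, Ss vv}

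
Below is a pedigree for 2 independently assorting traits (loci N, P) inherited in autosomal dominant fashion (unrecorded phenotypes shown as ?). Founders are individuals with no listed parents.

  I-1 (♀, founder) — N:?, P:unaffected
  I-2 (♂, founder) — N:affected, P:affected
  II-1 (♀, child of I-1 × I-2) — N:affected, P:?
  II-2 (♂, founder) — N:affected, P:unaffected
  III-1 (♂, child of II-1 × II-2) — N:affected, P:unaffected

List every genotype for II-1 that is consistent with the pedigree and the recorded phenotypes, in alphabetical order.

N/I-1 ? ·: nn|Nn|NN
N/I-2 aff ·: Nn|NN
N/II-1 aff I-1×I-2: Nn|NN
N/II-2 aff ·: Nn|NN
N/III-1 aff II-1×II-2: Nn|NN
⇒ N over [I-1,I-2,II-1,II-2,III-1]: 32 consistent
P/I-1 un ·: pp
P/I-2 aff ·: Pp|PP
P/II-1 ? I-1×I-2: pp|Pp
P/II-2 un ·: pp
P/III-1 un II-1×II-2: pp
⇒ P over [I-1,I-2,II-1,II-2,III-1]: 3 consistent

II-1 ∈ {NN Pp, NN pp, Nn Pp, Nn pp}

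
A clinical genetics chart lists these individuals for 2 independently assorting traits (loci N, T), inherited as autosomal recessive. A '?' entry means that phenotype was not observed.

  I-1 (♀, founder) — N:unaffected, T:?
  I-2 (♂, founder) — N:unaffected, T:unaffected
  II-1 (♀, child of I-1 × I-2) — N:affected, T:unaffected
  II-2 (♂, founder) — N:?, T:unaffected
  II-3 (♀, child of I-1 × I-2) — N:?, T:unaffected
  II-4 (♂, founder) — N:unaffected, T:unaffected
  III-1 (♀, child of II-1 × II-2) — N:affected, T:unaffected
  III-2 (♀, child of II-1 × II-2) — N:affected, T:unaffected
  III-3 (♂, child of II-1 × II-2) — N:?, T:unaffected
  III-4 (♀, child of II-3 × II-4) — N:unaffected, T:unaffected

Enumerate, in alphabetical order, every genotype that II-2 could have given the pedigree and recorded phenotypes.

N/I-1 un ·: Nn
N/I-2 un ·: Nn
N/II-1 aff I-1×I-2: nn
N/II-2 ? ·: Nn|nn
N/II-3 ? I-1×I-2: NN|Nn|nn
N/II-4 un ·: NN|Nn
N/III-1 aff II-1×II-2: nn
N/III-2 aff II-1×II-2: nn
N/III-3 ? II-1×II-2: Nn|nn
N/III-4 un II-3×II-4: NN|Nn
⇒ N over [I-1,I-2,II-1,II-2,II-3,II-4,III-1,III-2,III-3,III-4]: 27 consistent
T/I-1 ? ·: TT|Tt|tt
T/I-2 un ·: TT|Tt
T/II-1 un I-1×I-2: TT|Tt
T/II-2 un ·: TT|Tt
T/II-3 un I-1×I-2: TT|Tt
T/II-4 un ·: TT|Tt
T/III-1 un II-1×II-2: TT|Tt
T/III-2 un II-1×II-2: TT|Tt
T/III-3 un II-1×II-2: TT|Tt
T/III-4 un II-3×II-4: TT|Tt
⇒ T over [I-1,I-2,II-1,II-2,II-3,II-4,III-1,III-2,III-3,III-4]: 680 consistent

II-2 ∈ {Nn TT, Nn Tt, nn TT, nn Tt}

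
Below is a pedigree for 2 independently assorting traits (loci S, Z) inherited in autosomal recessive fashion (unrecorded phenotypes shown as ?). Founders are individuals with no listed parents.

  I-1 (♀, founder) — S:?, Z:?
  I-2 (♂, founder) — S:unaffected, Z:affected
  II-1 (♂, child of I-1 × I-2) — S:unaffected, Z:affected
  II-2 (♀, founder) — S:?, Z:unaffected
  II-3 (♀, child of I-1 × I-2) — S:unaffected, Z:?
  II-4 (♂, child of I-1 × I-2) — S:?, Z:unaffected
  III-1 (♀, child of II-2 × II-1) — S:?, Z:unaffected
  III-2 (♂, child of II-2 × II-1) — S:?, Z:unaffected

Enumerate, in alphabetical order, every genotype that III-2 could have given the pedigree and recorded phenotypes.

S/I-1 ? ·: SS|Ss|ss
S/I-2 un ·: SS|Ss
S/II-1 un I-1×I-2: SS|Ss
S/II-2 ? ·: SS|Ss|ss
S/II-3 un I-1×I-2: SS|Ss
S/II-4 ? I-1×I-2: SS|Ss|ss
S/III-1 ? II-2×II-1: SS|Ss|ss
S/III-2 ? II-2×II-1: SS|Ss|ss
⇒ S over [I-1,I-2,II-1,II-2,II-3,II-4,III-1,III-2]: 379 consistent
Z/I-1 ? ·: Zz
Z/I-2 aff ·: zz
Z/II-1 aff I-1×I-2: zz
Z/II-2 un ·: ZZ|Zz
Z/II-3 ? I-1×I-2: Zz|zz
Z/II-4 un I-1×I-2: Zz
Z/III-1 un II-2×II-1: Zz
Z/III-2 un II-2×II-1: Zz
⇒ Z over [I-1,I-2,II-1,II-2,II-3,II-4,III-1,III-2]: 4 consistent

III-2 ∈ {SS Zz, Ss Zz, ss Zz}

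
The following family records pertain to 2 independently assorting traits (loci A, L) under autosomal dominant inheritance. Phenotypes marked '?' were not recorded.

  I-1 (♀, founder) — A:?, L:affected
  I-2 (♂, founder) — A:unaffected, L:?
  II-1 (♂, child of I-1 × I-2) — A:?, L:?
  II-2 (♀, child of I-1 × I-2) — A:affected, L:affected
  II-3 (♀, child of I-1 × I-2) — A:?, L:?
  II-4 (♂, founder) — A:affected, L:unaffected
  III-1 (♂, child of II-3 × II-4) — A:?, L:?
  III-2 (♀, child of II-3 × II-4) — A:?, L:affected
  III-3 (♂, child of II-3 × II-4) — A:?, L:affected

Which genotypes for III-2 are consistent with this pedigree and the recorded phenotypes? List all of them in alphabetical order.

A/I-1 ? ·: Aa|AA
A/I-2 un ·: aa
A/II-1 ? I-1×I-2: aa|Aa
A/II-2 aff I-1×I-2: Aa
A/II-3 ? I-1×I-2: aa|Aa
A/II-4 aff ·: Aa|AA
A/III-1 ? II-3×II-4: aa|Aa|AA
A/III-2 ? II-3×II-4: aa|Aa|AA
A/III-3 ? II-3×II-4: aa|Aa|AA
⇒ A over [I-1,I-2,II-1,II-2,II-3,II-4,III-1,III-2,III-3]: 123 consistent
L/I-1 aff ·: Ll|LL
L/I-2 ? ·: ll|Ll|LL
L/II-1 ? I-1×I-2: ll|Ll|LL
L/II-2 aff I-1×I-2: Ll|LL
L/II-3 ? I-1×I-2: Ll|LL
L/II-4 un ·: ll
L/III-1 ? II-3×II-4: ll|Ll
L/III-2 aff II-3×II-4: Ll
L/III-3 aff II-3×II-4: Ll
⇒ L over [I-1,I-2,II-1,II-2,II-3,II-4,III-1,III-2,III-3]: 49 consistent

III-2 ∈ {AA Ll, Aa Ll, aa Ll}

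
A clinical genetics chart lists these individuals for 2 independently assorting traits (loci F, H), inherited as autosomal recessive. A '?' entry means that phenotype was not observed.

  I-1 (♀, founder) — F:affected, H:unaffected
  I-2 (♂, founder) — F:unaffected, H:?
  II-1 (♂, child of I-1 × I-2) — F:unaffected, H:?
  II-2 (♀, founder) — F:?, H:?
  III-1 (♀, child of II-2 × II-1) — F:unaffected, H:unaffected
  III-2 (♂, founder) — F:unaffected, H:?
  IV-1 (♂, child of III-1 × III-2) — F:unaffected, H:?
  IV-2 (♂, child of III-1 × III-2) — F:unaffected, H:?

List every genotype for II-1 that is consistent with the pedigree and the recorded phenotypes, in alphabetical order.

II-1 ∈ {Ff HH, Ff Hh, Ff hh}

F/I-1 aff ·: ff
F/I-2 un ·: FF|Ff
F/II-1 un I-1×I-2: Ff
F/II-2 ? ·: FF|Ff|ff
F/III-1 un II-2×II-1: FF|Ff
F/III-2 un ·: FF|Ff
F/IV-1 un III-1×III-2: FF|Ff
F/IV-2 un III-1×III-2: FF|Ff
⇒ F over [I-1,I-2,II-1,II-2,III-1,III-2,IV-1,IV-2]: 68 consistent
H/I-1 un ·: HH|Hh
H/I-2 ? ·: HH|Hh|hh
H/II-1 ? I-1×I-2: HH|Hh|hh
H/II-2 ? ·: HH|Hh|hh
H/III-1 un II-2×II-1: HH|Hh
H/III-2 ? ·: HH|Hh|hh
H/IV-1 ? III-1×III-2: HH|Hh|hh
H/IV-2 ? III-1×III-2: HH|Hh|hh
⇒ H over [I-1,I-2,II-1,II-2,III-1,III-2,IV-1,IV-2]: 567 consistent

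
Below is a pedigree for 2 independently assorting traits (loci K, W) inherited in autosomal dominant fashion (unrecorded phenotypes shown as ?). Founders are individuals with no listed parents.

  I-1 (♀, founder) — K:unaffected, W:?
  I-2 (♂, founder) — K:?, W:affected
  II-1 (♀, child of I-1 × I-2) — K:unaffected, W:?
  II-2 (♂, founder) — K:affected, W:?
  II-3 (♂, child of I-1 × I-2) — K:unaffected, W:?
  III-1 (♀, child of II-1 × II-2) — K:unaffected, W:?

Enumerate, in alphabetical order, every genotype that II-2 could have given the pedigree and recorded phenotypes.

II-2 ∈ {Kk WW, Kk Ww, Kk ww}

K/I-1 un ·: kk
K/I-2 ? ·: kk|Kk
K/II-1 un I-1×I-2: kk
K/II-2 aff ·: Kk
K/II-3 un I-1×I-2: kk
K/III-1 un II-1×II-2: kk
⇒ K over [I-1,I-2,II-1,II-2,II-3,III-1]: 2 consistent
W/I-1 ? ·: ww|Ww|WW
W/I-2 aff ·: Ww|WW
W/II-1 ? I-1×I-2: ww|Ww|WW
W/II-2 ? ·: ww|Ww|WW
W/II-3 ? I-1×I-2: ww|Ww|WW
W/III-1 ? II-1×II-2: ww|Ww|WW
⇒ W over [I-1,I-2,II-1,II-2,II-3,III-1]: 122 consistent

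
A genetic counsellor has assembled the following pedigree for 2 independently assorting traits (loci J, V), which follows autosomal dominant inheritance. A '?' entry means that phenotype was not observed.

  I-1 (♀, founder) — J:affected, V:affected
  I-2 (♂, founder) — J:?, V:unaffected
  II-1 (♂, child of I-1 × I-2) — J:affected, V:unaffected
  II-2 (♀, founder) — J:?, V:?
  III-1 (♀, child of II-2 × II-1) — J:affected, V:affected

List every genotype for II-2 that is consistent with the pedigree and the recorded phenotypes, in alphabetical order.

II-2 ∈ {JJ VV, JJ Vv, Jj VV, Jj Vv, jj VV, jj Vv}

J/I-1 aff ·: Jj|JJ
J/I-2 ? ·: jj|Jj|JJ
J/II-1 aff I-1×I-2: Jj|JJ
J/II-2 ? ·: jj|Jj|JJ
J/III-1 aff II-2×II-1: Jj|JJ
⇒ J over [I-1,I-2,II-1,II-2,III-1]: 41 consistent
V/I-1 aff ·: Vv
V/I-2 un ·: vv
V/II-1 un I-1×I-2: vv
V/II-2 ? ·: Vv|VV
V/III-1 aff II-2×II-1: Vv
⇒ V over [I-1,I-2,II-1,II-2,III-1]: 2 consistent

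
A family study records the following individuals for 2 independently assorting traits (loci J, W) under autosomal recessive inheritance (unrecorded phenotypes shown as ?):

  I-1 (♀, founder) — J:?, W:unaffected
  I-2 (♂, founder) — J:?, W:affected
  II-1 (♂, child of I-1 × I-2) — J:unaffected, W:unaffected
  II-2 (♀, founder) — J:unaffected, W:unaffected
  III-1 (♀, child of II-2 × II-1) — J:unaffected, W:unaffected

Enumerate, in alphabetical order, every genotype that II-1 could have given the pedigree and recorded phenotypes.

J/I-1 ? ·: JJ|Jj|jj
J/I-2 ? ·: JJ|Jj|jj
J/II-1 un I-1×I-2: JJ|Jj
J/II-2 un ·: JJ|Jj
J/III-1 un II-2×II-1: JJ|Jj
⇒ J over [I-1,I-2,II-1,II-2,III-1]: 40 consistent
W/I-1 un ·: WW|Ww
W/I-2 aff ·: ww
W/II-1 un I-1×I-2: Ww
W/II-2 un ·: WW|Ww
W/III-1 un II-2×II-1: WW|Ww
⇒ W over [I-1,I-2,II-1,II-2,III-1]: 8 consistent

II-1 ∈ {JJ Ww, Jj Ww}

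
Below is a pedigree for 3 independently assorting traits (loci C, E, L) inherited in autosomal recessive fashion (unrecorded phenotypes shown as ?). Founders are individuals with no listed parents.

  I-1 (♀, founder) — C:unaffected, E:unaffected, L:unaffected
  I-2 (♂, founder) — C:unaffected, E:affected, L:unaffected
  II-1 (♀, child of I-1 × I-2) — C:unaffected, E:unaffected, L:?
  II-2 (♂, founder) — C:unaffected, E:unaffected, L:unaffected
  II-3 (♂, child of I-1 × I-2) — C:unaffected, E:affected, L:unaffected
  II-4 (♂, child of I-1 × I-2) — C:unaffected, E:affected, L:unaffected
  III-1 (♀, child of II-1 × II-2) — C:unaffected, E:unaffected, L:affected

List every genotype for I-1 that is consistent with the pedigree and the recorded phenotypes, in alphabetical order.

I-1 ∈ {CC Ee LL, CC Ee Ll, Cc Ee LL, Cc Ee Ll}

C/I-1 un ·: CC|Cc
C/I-2 un ·: CC|Cc
C/II-1 un I-1×I-2: CC|Cc
C/II-2 un ·: CC|Cc
C/II-3 un I-1×I-2: CC|Cc
C/II-4 un I-1×I-2: CC|Cc
C/III-1 un II-1×II-2: CC|Cc
⇒ C over [I-1,I-2,II-1,II-2,II-3,II-4,III-1]: 87 consistent
E/I-1 un ·: Ee
E/I-2 aff ·: ee
E/II-1 un I-1×I-2: Ee
E/II-2 un ·: EE|Ee
E/II-3 aff I-1×I-2: ee
E/II-4 aff I-1×I-2: ee
E/III-1 un II-1×II-2: EE|Ee
⇒ E over [I-1,I-2,II-1,II-2,II-3,II-4,III-1]: 4 consistent
L/I-1 un ·: LL|Ll
L/I-2 un ·: LL|Ll
L/II-1 ? I-1×I-2: Ll|ll
L/II-2 un ·: Ll
L/II-3 un I-1×I-2: LL|Ll
L/II-4 un I-1×I-2: LL|Ll
L/III-1 aff II-1×II-2: ll
⇒ L over [I-1,I-2,II-1,II-2,II-3,II-4,III-1]: 16 consistent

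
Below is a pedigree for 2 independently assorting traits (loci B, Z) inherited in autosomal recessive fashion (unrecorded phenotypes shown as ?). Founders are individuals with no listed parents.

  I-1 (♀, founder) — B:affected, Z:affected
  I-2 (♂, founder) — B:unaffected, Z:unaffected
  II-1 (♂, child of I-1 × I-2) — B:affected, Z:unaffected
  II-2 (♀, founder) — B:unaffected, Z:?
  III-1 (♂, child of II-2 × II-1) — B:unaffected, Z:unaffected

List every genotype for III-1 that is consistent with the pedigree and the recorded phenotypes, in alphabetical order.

B/I-1 aff ·: bb
B/I-2 un ·: Bb
B/II-1 aff I-1×I-2: bb
B/II-2 un ·: BB|Bb
B/III-1 un II-2×II-1: Bb
⇒ B over [I-1,I-2,II-1,II-2,III-1]: 2 consistent
Z/I-1 aff ·: zz
Z/I-2 un ·: ZZ|Zz
Z/II-1 un I-1×I-2: Zz
Z/II-2 ? ·: ZZ|Zz|zz
Z/III-1 un II-2×II-1: ZZ|Zz
⇒ Z over [I-1,I-2,II-1,II-2,III-1]: 10 consistent

III-1 ∈ {Bb ZZ, Bb Zz}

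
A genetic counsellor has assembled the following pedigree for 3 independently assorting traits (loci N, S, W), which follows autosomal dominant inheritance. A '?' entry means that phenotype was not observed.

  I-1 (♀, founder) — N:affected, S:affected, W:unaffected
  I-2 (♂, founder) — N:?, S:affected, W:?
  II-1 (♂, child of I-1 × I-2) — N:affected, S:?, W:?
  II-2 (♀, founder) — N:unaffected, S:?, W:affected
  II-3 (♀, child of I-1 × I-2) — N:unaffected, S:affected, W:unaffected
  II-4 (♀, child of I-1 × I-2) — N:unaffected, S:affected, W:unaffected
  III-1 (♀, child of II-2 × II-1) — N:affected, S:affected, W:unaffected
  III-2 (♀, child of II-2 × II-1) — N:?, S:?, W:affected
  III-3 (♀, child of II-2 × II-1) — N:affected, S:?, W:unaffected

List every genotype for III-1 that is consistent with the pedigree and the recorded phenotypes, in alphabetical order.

N/I-1 aff ·: Nn
N/I-2 ? ·: nn|Nn
N/II-1 aff I-1×I-2: Nn|NN
N/II-2 un ·: nn
N/II-3 un I-1×I-2: nn
N/II-4 un I-1×I-2: nn
N/III-1 aff II-2×II-1: Nn
N/III-2 ? II-2×II-1: nn|Nn
N/III-3 aff II-2×II-1: Nn
⇒ N over [I-1,I-2,II-1,II-2,II-3,II-4,III-1,III-2,III-3]: 5 consistent
S/I-1 aff ·: Ss|SS
S/I-2 aff ·: Ss|SS
S/II-1 ? I-1×I-2: ss|Ss|SS
S/II-2 ? ·: ss|Ss|SS
S/II-3 aff I-1×I-2: Ss|SS
S/II-4 aff I-1×I-2: Ss|SS
S/III-1 aff II-2×II-1: Ss|SS
S/III-2 ? II-2×II-1: ss|Ss|SS
S/III-3 ? II-2×II-1: ss|Ss|SS
⇒ S over [I-1,I-2,II-1,II-2,II-3,II-4,III-1,III-2,III-3]: 510 consistent
W/I-1 un ·: ww
W/I-2 ? ·: ww|Ww
W/II-1 ? I-1×I-2: ww|Ww
W/II-2 aff ·: Ww
W/II-3 un I-1×I-2: ww
W/II-4 un I-1×I-2: ww
W/III-1 un II-2×II-1: ww
W/III-2 aff II-2×II-1: Ww|WW
W/III-3 un II-2×II-1: ww
⇒ W over [I-1,I-2,II-1,II-2,II-3,II-4,III-1,III-2,III-3]: 4 consistent

III-1 ∈ {Nn SS ww, Nn Ss ww}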